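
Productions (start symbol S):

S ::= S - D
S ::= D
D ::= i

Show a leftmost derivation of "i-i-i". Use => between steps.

S => S-D => S-D-D => D-D-D => i-D-D => i-i-D => i-i-i

S => S-D   [S ::= S - D]
S-D => S-D-D   [S ::= S - D]
S-D-D => D-D-D   [S ::= D]
D-D-D => i-D-D   [D ::= i]
i-D-D => i-i-D   [D ::= i]
i-i-D => i-i-i   [D ::= i]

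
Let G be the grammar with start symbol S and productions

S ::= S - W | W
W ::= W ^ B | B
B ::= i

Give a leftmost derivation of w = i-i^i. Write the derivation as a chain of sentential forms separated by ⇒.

S ⇒ S-W ⇒ W-W ⇒ B-W ⇒ i-W ⇒ i-W^B ⇒ i-B^B ⇒ i-i^B ⇒ i-i^i

S ⇒ S-W   [S ::= S - W]
S-W ⇒ W-W   [S ::= W]
W-W ⇒ B-W   [W ::= B]
B-W ⇒ i-W   [B ::= i]
i-W ⇒ i-W^B   [W ::= W ^ B]
i-W^B ⇒ i-B^B   [W ::= B]
i-B^B ⇒ i-i^B   [B ::= i]
i-i^B ⇒ i-i^i   [B ::= i]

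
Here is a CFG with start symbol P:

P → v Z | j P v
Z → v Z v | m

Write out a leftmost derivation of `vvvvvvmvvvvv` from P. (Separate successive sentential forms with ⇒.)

P ⇒ vZ   [P → v Z]
vZ ⇒ vvZv   [Z → v Z v]
vvZv ⇒ vvvZvv   [Z → v Z v]
vvvZvv ⇒ vvvvZvvv   [Z → v Z v]
vvvvZvvv ⇒ vvvvvZvvvv   [Z → v Z v]
vvvvvZvvvv ⇒ vvvvvvZvvvvv   [Z → v Z v]
vvvvvvZvvvvv ⇒ vvvvvvmvvvvv   [Z → m]

P ⇒ vZ ⇒ vvZv ⇒ vvvZvv ⇒ vvvvZvvv ⇒ vvvvvZvvvv ⇒ vvvvvvZvvvvv ⇒ vvvvvvmvvvvv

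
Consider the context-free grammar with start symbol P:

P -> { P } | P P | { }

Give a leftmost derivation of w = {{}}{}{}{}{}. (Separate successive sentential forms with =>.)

P=>PP=>{P}P=>{{}}P=>{{}}PP=>{{}}PPP=>{{}}PPPP=>{{}}{}PPP=>{{}}{}{}PP=>{{}}{}{}{}P=>{{}}{}{}{}{}

P => PP   [P -> P P]
PP => {P}P   [P -> { P }]
{P}P => {{}}P   [P -> { }]
{{}}P => {{}}PP   [P -> P P]
{{}}PP => {{}}PPP   [P -> P P]
{{}}PPP => {{}}PPPP   [P -> P P]
{{}}PPPP => {{}}{}PPP   [P -> { }]
{{}}{}PPP => {{}}{}{}PP   [P -> { }]
{{}}{}{}PP => {{}}{}{}{}P   [P -> { }]
{{}}{}{}{}P => {{}}{}{}{}{}   [P -> { }]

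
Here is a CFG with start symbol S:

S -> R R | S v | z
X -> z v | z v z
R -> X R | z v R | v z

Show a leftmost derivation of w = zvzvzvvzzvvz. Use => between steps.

S => RR => XRR => zvRR => zvXRR => zvzvRR => zvzvzvRR => zvzvzvvzR => zvzvzvvzzvR => zvzvzvvzzvvz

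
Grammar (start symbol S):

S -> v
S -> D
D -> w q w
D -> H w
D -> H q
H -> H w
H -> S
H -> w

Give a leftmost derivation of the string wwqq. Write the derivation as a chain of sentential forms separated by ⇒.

S ⇒ D   [S -> D]
D ⇒ Hq   [D -> H q]
Hq ⇒ Sq   [H -> S]
Sq ⇒ Dq   [S -> D]
Dq ⇒ Hqq   [D -> H q]
Hqq ⇒ Hwqq   [H -> H w]
Hwqq ⇒ wwqq   [H -> w]

S ⇒ D ⇒ Hq ⇒ Sq ⇒ Dq ⇒ Hqq ⇒ Hwqq ⇒ wwqq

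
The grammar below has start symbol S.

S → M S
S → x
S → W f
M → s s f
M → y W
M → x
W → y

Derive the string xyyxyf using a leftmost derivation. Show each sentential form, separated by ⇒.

S ⇒ MS   [S → M S]
MS ⇒ xS   [M → x]
xS ⇒ xMS   [S → M S]
xMS ⇒ xyWS   [M → y W]
xyWS ⇒ xyyS   [W → y]
xyyS ⇒ xyyMS   [S → M S]
xyyMS ⇒ xyyxS   [M → x]
xyyxS ⇒ xyyxWf   [S → W f]
xyyxWf ⇒ xyyxyf   [W → y]

S ⇒ MS ⇒ xS ⇒ xMS ⇒ xyWS ⇒ xyyS ⇒ xyyMS ⇒ xyyxS ⇒ xyyxWf ⇒ xyyxyf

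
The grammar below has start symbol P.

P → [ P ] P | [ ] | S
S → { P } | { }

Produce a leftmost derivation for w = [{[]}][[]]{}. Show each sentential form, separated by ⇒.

P ⇒ [P]P ⇒ [S]P ⇒ [{P}]P ⇒ [{[]}]P ⇒ [{[]}][P]P ⇒ [{[]}][[]]P ⇒ [{[]}][[]]S ⇒ [{[]}][[]]{}

P ⇒ [P]P   [P → [ P ] P]
[P]P ⇒ [S]P   [P → S]
[S]P ⇒ [{P}]P   [S → { P }]
[{P}]P ⇒ [{[]}]P   [P → [ ]]
[{[]}]P ⇒ [{[]}][P]P   [P → [ P ] P]
[{[]}][P]P ⇒ [{[]}][[]]P   [P → [ ]]
[{[]}][[]]P ⇒ [{[]}][[]]S   [P → S]
[{[]}][[]]S ⇒ [{[]}][[]]{}   [S → { }]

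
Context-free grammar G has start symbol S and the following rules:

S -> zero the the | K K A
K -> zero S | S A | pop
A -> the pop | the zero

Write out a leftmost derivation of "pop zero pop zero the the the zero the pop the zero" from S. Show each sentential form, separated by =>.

S => K K A => pop K A => pop zero S A => pop zero K K A A => pop zero pop K A A => pop zero pop S A A A => pop zero pop zero the the A A A => pop zero pop zero the the the zero A A => pop zero pop zero the the the zero the pop A => pop zero pop zero the the the zero the pop the zero

S => K K A   [S -> K K A]
K K A => pop K A   [K -> pop]
pop K A => pop zero S A   [K -> zero S]
pop zero S A => pop zero K K A A   [S -> K K A]
pop zero K K A A => pop zero pop K A A   [K -> pop]
pop zero pop K A A => pop zero pop S A A A   [K -> S A]
pop zero pop S A A A => pop zero pop zero the the A A A   [S -> zero the the]
pop zero pop zero the the A A A => pop zero pop zero the the the zero A A   [A -> the zero]
pop zero pop zero the the the zero A A => pop zero pop zero the the the zero the pop A   [A -> the pop]
pop zero pop zero the the the zero the pop A => pop zero pop zero the the the zero the pop the zero   [A -> the zero]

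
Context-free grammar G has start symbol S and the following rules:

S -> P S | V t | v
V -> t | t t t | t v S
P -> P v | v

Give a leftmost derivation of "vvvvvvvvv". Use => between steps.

S => PS => vS => vPS => vPvS => vPvvS => vPvvvS => vPvvvvS => vPvvvvvS => vPvvvvvvS => vvvvvvvvS => vvvvvvvvv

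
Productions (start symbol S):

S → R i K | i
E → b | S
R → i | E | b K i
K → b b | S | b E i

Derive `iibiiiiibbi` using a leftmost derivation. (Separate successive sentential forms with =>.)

S => RiK   [S → R i K]
RiK => iiK   [R → i]
iiK => iiS   [K → S]
iiS => iiRiK   [S → R i K]
iiRiK => iibKiiK   [R → b K i]
iibKiiK => iibSiiK   [K → S]
iibSiiK => iibiiiK   [S → i]
iibiiiK => iibiiiS   [K → S]
iibiiiS => iibiiiRiK   [S → R i K]
iibiiiRiK => iibiiiEiK   [R → E]
iibiiiEiK => iibiiiSiK   [E → S]
iibiiiSiK => iibiiiiiK   [S → i]
iibiiiiiK => iibiiiiibEi   [K → b E i]
iibiiiiibEi => iibiiiiibbi   [E → b]

S => RiK => iiK => iiS => iiRiK => iibKiiK => iibSiiK => iibiiiK => iibiiiS => iibiiiRiK => iibiiiEiK => iibiiiSiK => iibiiiiiK => iibiiiiibEi => iibiiiiibbi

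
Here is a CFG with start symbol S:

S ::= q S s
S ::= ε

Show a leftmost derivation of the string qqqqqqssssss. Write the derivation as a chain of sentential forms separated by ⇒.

S ⇒ qSs ⇒ qqSss ⇒ qqqSsss ⇒ qqqqSssss ⇒ qqqqqSsssss ⇒ qqqqqqSssssss ⇒ qqqqqqssssss

S ⇒ qSs   [S ::= q S s]
qSs ⇒ qqSss   [S ::= q S s]
qqSss ⇒ qqqSsss   [S ::= q S s]
qqqSsss ⇒ qqqqSssss   [S ::= q S s]
qqqqSssss ⇒ qqqqqSsssss   [S ::= q S s]
qqqqqSsssss ⇒ qqqqqqSssssss   [S ::= q S s]
qqqqqqSssssss ⇒ qqqqqqssssss   [S ::= ε]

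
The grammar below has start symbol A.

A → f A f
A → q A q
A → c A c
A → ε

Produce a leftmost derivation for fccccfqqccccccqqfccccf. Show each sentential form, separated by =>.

A => fAf => fcAcf => fccAccf => fcccAcccf => fccccAccccf => fccccfAfccccf => fccccfqAqfccccf => fccccfqqAqqfccccf => fccccfqqcAcqqfccccf => fccccfqqccAccqqfccccf => fccccfqqcccAcccqqfccccf => fccccfqqccccccqqfccccf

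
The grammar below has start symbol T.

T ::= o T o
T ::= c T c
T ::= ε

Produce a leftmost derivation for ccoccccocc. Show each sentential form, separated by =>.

T => cTc   [T ::= c T c]
cTc => ccTcc   [T ::= c T c]
ccTcc => ccoTocc   [T ::= o T o]
ccoTocc => ccocTcocc   [T ::= c T c]
ccocTcocc => ccoccTccocc   [T ::= c T c]
ccoccTccocc => ccoccccocc   [T ::= ε]

T => cTc => ccTcc => ccoTocc => ccocTcocc => ccoccTccocc => ccoccccocc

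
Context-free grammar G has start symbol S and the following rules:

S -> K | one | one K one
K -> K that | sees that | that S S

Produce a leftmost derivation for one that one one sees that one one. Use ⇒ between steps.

S ⇒ one K one ⇒ one that S S one ⇒ one that one S one ⇒ one that one one K one one ⇒ one that one one sees that one one

S ⇒ one K one   [S -> one K one]
one K one ⇒ one that S S one   [K -> that S S]
one that S S one ⇒ one that one S one   [S -> one]
one that one S one ⇒ one that one one K one one   [S -> one K one]
one that one one K one one ⇒ one that one one sees that one one   [K -> sees that]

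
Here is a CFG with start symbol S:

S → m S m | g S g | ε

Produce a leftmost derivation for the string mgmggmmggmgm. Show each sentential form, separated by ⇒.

S ⇒ mSm   [S → m S m]
mSm ⇒ mgSgm   [S → g S g]
mgSgm ⇒ mgmSmgm   [S → m S m]
mgmSmgm ⇒ mgmgSgmgm   [S → g S g]
mgmgSgmgm ⇒ mgmggSggmgm   [S → g S g]
mgmggSggmgm ⇒ mgmggmSmggmgm   [S → m S m]
mgmggmSmggmgm ⇒ mgmggmmggmgm   [S → ε]

S⇒mSm⇒mgSgm⇒mgmSmgm⇒mgmgSgmgm⇒mgmggSggmgm⇒mgmggmSmggmgm⇒mgmggmmggmgm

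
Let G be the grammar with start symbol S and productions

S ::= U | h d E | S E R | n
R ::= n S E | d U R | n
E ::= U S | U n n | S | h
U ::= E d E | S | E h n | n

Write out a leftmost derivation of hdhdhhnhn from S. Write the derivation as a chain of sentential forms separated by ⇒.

S ⇒ SER ⇒ SERER ⇒ UERER ⇒ EdEERER ⇒ SdEERER ⇒ hdEdEERER ⇒ hdhdEERER ⇒ hdhdhERER ⇒ hdhdhhRER ⇒ hdhdhhnER ⇒ hdhdhhnhR ⇒ hdhdhhnhn

S ⇒ SER   [S ::= S E R]
SER ⇒ SERER   [S ::= S E R]
SERER ⇒ UERER   [S ::= U]
UERER ⇒ EdEERER   [U ::= E d E]
EdEERER ⇒ SdEERER   [E ::= S]
SdEERER ⇒ hdEdEERER   [S ::= h d E]
hdEdEERER ⇒ hdhdEERER   [E ::= h]
hdhdEERER ⇒ hdhdhERER   [E ::= h]
hdhdhERER ⇒ hdhdhhRER   [E ::= h]
hdhdhhRER ⇒ hdhdhhnER   [R ::= n]
hdhdhhnER ⇒ hdhdhhnhR   [E ::= h]
hdhdhhnhR ⇒ hdhdhhnhn   [R ::= n]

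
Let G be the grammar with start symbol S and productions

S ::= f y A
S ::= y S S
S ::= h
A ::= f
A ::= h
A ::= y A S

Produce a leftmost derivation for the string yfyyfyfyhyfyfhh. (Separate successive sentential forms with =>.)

S => ySS => yfyAS => yfyyASS => yfyyfSS => yfyyfySSS => yfyyfyfyASS => yfyyfyfyhSS => yfyyfyfyhySSS => yfyyfyfyhyfyASS => yfyyfyfyhyfyfSS => yfyyfyfyhyfyfhS => yfyyfyfyhyfyfhh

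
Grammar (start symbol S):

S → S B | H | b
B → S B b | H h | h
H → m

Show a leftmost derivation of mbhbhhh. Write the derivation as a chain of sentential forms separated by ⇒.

S ⇒ SB ⇒ SBB ⇒ SBBB ⇒ SBBBB ⇒ HBBBB ⇒ mBBBB ⇒ mSBbBBB ⇒ mbBbBBB ⇒ mbhbBBB ⇒ mbhbhBB ⇒ mbhbhhB ⇒ mbhbhhh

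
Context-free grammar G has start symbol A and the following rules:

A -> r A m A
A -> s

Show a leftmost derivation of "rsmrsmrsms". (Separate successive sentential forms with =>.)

A=>rAmA=>rsmA=>rsmrAmA=>rsmrsmA=>rsmrsmrAmA=>rsmrsmrsmA=>rsmrsmrsms

A => rAmA   [A -> r A m A]
rAmA => rsmA   [A -> s]
rsmA => rsmrAmA   [A -> r A m A]
rsmrAmA => rsmrsmA   [A -> s]
rsmrsmA => rsmrsmrAmA   [A -> r A m A]
rsmrsmrAmA => rsmrsmrsmA   [A -> s]
rsmrsmrsmA => rsmrsmrsms   [A -> s]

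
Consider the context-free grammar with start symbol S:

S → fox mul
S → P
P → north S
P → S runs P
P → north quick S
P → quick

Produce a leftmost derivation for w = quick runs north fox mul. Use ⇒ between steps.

S ⇒ P   [S → P]
P ⇒ S runs P   [P → S runs P]
S runs P ⇒ P runs P   [S → P]
P runs P ⇒ quick runs P   [P → quick]
quick runs P ⇒ quick runs north S   [P → north S]
quick runs north S ⇒ quick runs north fox mul   [S → fox mul]

S ⇒ P ⇒ S runs P ⇒ P runs P ⇒ quick runs P ⇒ quick runs north S ⇒ quick runs north fox mul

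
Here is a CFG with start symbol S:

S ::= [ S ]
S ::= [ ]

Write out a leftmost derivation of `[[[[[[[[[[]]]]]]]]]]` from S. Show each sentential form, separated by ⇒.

S ⇒ [S]   [S ::= [ S ]]
[S] ⇒ [[S]]   [S ::= [ S ]]
[[S]] ⇒ [[[S]]]   [S ::= [ S ]]
[[[S]]] ⇒ [[[[S]]]]   [S ::= [ S ]]
[[[[S]]]] ⇒ [[[[[S]]]]]   [S ::= [ S ]]
[[[[[S]]]]] ⇒ [[[[[[S]]]]]]   [S ::= [ S ]]
[[[[[[S]]]]]] ⇒ [[[[[[[S]]]]]]]   [S ::= [ S ]]
[[[[[[[S]]]]]]] ⇒ [[[[[[[[S]]]]]]]]   [S ::= [ S ]]
[[[[[[[[S]]]]]]]] ⇒ [[[[[[[[[S]]]]]]]]]   [S ::= [ S ]]
[[[[[[[[[S]]]]]]]]] ⇒ [[[[[[[[[[]]]]]]]]]]   [S ::= [ ]]

S ⇒ [S] ⇒ [[S]] ⇒ [[[S]]] ⇒ [[[[S]]]] ⇒ [[[[[S]]]]] ⇒ [[[[[[S]]]]]] ⇒ [[[[[[[S]]]]]]] ⇒ [[[[[[[[S]]]]]]]] ⇒ [[[[[[[[[S]]]]]]]]] ⇒ [[[[[[[[[[]]]]]]]]]]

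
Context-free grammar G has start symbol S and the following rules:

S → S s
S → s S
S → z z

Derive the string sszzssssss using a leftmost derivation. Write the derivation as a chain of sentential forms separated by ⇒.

S⇒Ss⇒sSs⇒sSss⇒sSsss⇒ssSsss⇒ssSssss⇒ssSsssss⇒ssSssssss⇒sszzssssss

S ⇒ Ss   [S → S s]
Ss ⇒ sSs   [S → s S]
sSs ⇒ sSss   [S → S s]
sSss ⇒ sSsss   [S → S s]
sSsss ⇒ ssSsss   [S → s S]
ssSsss ⇒ ssSssss   [S → S s]
ssSssss ⇒ ssSsssss   [S → S s]
ssSsssss ⇒ ssSssssss   [S → S s]
ssSssssss ⇒ sszzssssss   [S → z z]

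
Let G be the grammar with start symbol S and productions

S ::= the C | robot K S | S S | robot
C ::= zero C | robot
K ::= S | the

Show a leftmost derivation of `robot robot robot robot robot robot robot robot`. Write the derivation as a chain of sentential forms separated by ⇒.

S ⇒ S S   [S ::= S S]
S S ⇒ robot K S S   [S ::= robot K S]
robot K S S ⇒ robot S S S   [K ::= S]
robot S S S ⇒ robot robot S S   [S ::= robot]
robot robot S S ⇒ robot robot robot K S S   [S ::= robot K S]
robot robot robot K S S ⇒ robot robot robot S S S   [K ::= S]
robot robot robot S S S ⇒ robot robot robot robot K S S S   [S ::= robot K S]
robot robot robot robot K S S S ⇒ robot robot robot robot S S S S   [K ::= S]
robot robot robot robot S S S S ⇒ robot robot robot robot robot S S S   [S ::= robot]
robot robot robot robot robot S S S ⇒ robot robot robot robot robot robot S S   [S ::= robot]
robot robot robot robot robot robot S S ⇒ robot robot robot robot robot robot robot S   [S ::= robot]
robot robot robot robot robot robot robot S ⇒ robot robot robot robot robot robot robot robot   [S ::= robot]

S ⇒ S S ⇒ robot K S S ⇒ robot S S S ⇒ robot robot S S ⇒ robot robot robot K S S ⇒ robot robot robot S S S ⇒ robot robot robot robot K S S S ⇒ robot robot robot robot S S S S ⇒ robot robot robot robot robot S S S ⇒ robot robot robot robot robot robot S S ⇒ robot robot robot robot robot robot robot S ⇒ robot robot robot robot robot robot robot robot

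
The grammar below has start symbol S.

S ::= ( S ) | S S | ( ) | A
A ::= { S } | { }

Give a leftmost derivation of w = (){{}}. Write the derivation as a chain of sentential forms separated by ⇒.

S ⇒ SS ⇒ ()S ⇒ ()A ⇒ (){S} ⇒ (){A} ⇒ (){{}}

S ⇒ SS   [S ::= S S]
SS ⇒ ()S   [S ::= ( )]
()S ⇒ ()A   [S ::= A]
()A ⇒ (){S}   [A ::= { S }]
(){S} ⇒ (){A}   [S ::= A]
(){A} ⇒ (){{}}   [A ::= { }]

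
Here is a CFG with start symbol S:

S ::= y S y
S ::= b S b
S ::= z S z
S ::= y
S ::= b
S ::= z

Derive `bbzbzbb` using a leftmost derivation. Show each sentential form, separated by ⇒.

S ⇒ bSb ⇒ bbSbb ⇒ bbzSzbb ⇒ bbzbzbb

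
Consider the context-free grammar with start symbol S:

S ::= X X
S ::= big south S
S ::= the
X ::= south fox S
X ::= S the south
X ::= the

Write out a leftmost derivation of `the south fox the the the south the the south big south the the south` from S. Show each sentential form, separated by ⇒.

S ⇒ X X ⇒ S the south X ⇒ X X the south X ⇒ the X the south X ⇒ the south fox S the south X ⇒ the south fox X X the south X ⇒ the south fox S the south X the south X ⇒ the south fox X X the south X the south X ⇒ the south fox the X the south X the south X ⇒ the south fox the the the south X the south X ⇒ the south fox the the the south the the south X ⇒ the south fox the the the south the the south S the south ⇒ the south fox the the the south the the south big south S the south ⇒ the south fox the the the south the the south big south the the south

S ⇒ X X   [S ::= X X]
X X ⇒ S the south X   [X ::= S the south]
S the south X ⇒ X X the south X   [S ::= X X]
X X the south X ⇒ the X the south X   [X ::= the]
the X the south X ⇒ the south fox S the south X   [X ::= south fox S]
the south fox S the south X ⇒ the south fox X X the south X   [S ::= X X]
the south fox X X the south X ⇒ the south fox S the south X the south X   [X ::= S the south]
the south fox S the south X the south X ⇒ the south fox X X the south X the south X   [S ::= X X]
the south fox X X the south X the south X ⇒ the south fox the X the south X the south X   [X ::= the]
the south fox the X the south X the south X ⇒ the south fox the the the south X the south X   [X ::= the]
the south fox the the the south X the south X ⇒ the south fox the the the south the the south X   [X ::= the]
the south fox the the the south the the south X ⇒ the south fox the the the south the the south S the south   [X ::= S the south]
the south fox the the the south the the south S the south ⇒ the south fox the the the south the the south big south S the south   [S ::= big south S]
the south fox the the the south the the south big south S the south ⇒ the south fox the the the south the the south big south the the south   [S ::= the]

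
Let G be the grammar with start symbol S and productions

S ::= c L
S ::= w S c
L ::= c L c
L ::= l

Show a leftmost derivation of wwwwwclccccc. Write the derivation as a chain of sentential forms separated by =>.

S => wSc => wwScc => wwwSccc => wwwwScccc => wwwwwSccccc => wwwwwcLccccc => wwwwwclccccc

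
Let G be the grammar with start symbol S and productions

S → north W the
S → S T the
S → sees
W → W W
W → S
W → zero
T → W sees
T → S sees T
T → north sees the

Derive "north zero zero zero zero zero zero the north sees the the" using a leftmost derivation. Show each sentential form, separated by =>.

S => S T the => north W the T the => north W W the T the => north W W W the T the => north W W W W the T the => north W W W W W the T the => north W W W W W W the T the => north zero W W W W W the T the => north zero zero W W W W the T the => north zero zero zero W W W the T the => north zero zero zero zero W W the T the => north zero zero zero zero zero W the T the => north zero zero zero zero zero zero the T the => north zero zero zero zero zero zero the north sees the the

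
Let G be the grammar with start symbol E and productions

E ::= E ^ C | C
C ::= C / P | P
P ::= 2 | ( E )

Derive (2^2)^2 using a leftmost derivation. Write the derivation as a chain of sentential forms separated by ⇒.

E ⇒ E^C ⇒ C^C ⇒ P^C ⇒ (E)^C ⇒ (E^C)^C ⇒ (C^C)^C ⇒ (P^C)^C ⇒ (2^C)^C ⇒ (2^P)^C ⇒ (2^2)^C ⇒ (2^2)^P ⇒ (2^2)^2

E ⇒ E^C   [E ::= E ^ C]
E^C ⇒ C^C   [E ::= C]
C^C ⇒ P^C   [C ::= P]
P^C ⇒ (E)^C   [P ::= ( E )]
(E)^C ⇒ (E^C)^C   [E ::= E ^ C]
(E^C)^C ⇒ (C^C)^C   [E ::= C]
(C^C)^C ⇒ (P^C)^C   [C ::= P]
(P^C)^C ⇒ (2^C)^C   [P ::= 2]
(2^C)^C ⇒ (2^P)^C   [C ::= P]
(2^P)^C ⇒ (2^2)^C   [P ::= 2]
(2^2)^C ⇒ (2^2)^P   [C ::= P]
(2^2)^P ⇒ (2^2)^2   [P ::= 2]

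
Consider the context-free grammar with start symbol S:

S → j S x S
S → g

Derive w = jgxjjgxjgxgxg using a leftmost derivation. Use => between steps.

S=>jSxS=>jgxS=>jgxjSxS=>jgxjjSxSxS=>jgxjjgxSxS=>jgxjjgxjSxSxS=>jgxjjgxjgxSxS=>jgxjjgxjgxgxS=>jgxjjgxjgxgxg

S => jSxS   [S → j S x S]
jSxS => jgxS   [S → g]
jgxS => jgxjSxS   [S → j S x S]
jgxjSxS => jgxjjSxSxS   [S → j S x S]
jgxjjSxSxS => jgxjjgxSxS   [S → g]
jgxjjgxSxS => jgxjjgxjSxSxS   [S → j S x S]
jgxjjgxjSxSxS => jgxjjgxjgxSxS   [S → g]
jgxjjgxjgxSxS => jgxjjgxjgxgxS   [S → g]
jgxjjgxjgxgxS => jgxjjgxjgxgxg   [S → g]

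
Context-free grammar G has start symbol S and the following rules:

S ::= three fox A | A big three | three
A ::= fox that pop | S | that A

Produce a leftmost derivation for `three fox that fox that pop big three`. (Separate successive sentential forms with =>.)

S => three fox A   [S ::= three fox A]
three fox A => three fox S   [A ::= S]
three fox S => three fox A big three   [S ::= A big three]
three fox A big three => three fox that A big three   [A ::= that A]
three fox that A big three => three fox that fox that pop big three   [A ::= fox that pop]

S => three fox A => three fox S => three fox A big three => three fox that A big three => three fox that fox that pop big three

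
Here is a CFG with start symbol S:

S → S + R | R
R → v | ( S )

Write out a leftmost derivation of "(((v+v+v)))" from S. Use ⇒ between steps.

S ⇒ R   [S → R]
R ⇒ (S)   [R → ( S )]
(S) ⇒ (R)   [S → R]
(R) ⇒ ((S))   [R → ( S )]
((S)) ⇒ ((R))   [S → R]
((R)) ⇒ (((S)))   [R → ( S )]
(((S))) ⇒ (((S+R)))   [S → S + R]
(((S+R))) ⇒ (((S+R+R)))   [S → S + R]
(((S+R+R))) ⇒ (((R+R+R)))   [S → R]
(((R+R+R))) ⇒ (((v+R+R)))   [R → v]
(((v+R+R))) ⇒ (((v+v+R)))   [R → v]
(((v+v+R))) ⇒ (((v+v+v)))   [R → v]

S⇒R⇒(S)⇒(R)⇒((S))⇒((R))⇒(((S)))⇒(((S+R)))⇒(((S+R+R)))⇒(((R+R+R)))⇒(((v+R+R)))⇒(((v+v+R)))⇒(((v+v+v)))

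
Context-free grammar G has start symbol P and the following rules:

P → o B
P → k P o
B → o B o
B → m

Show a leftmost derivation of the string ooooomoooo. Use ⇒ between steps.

P ⇒ oB   [P → o B]
oB ⇒ ooBo   [B → o B o]
ooBo ⇒ oooBoo   [B → o B o]
oooBoo ⇒ ooooBooo   [B → o B o]
ooooBooo ⇒ oooooBoooo   [B → o B o]
oooooBoooo ⇒ ooooomoooo   [B → m]

P ⇒ oB ⇒ ooBo ⇒ oooBoo ⇒ ooooBooo ⇒ oooooBoooo ⇒ ooooomoooo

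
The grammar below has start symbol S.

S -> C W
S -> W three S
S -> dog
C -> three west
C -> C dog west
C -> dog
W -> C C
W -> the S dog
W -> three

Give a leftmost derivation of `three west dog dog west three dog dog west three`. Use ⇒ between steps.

S ⇒ W three S ⇒ C C three S ⇒ three west C three S ⇒ three west C dog west three S ⇒ three west dog dog west three S ⇒ three west dog dog west three C W ⇒ three west dog dog west three C dog west W ⇒ three west dog dog west three dog dog west W ⇒ three west dog dog west three dog dog west three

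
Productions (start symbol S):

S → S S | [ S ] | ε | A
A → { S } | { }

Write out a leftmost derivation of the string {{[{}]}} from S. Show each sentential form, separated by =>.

S => A => {S} => {A} => {{S}} => {{[S]}} => {{[A]}} => {{[{}]}}

S => A   [S → A]
A => {S}   [A → { S }]
{S} => {A}   [S → A]
{A} => {{S}}   [A → { S }]
{{S}} => {{[S]}}   [S → [ S ]]
{{[S]}} => {{[A]}}   [S → A]
{{[A]}} => {{[{}]}}   [A → { }]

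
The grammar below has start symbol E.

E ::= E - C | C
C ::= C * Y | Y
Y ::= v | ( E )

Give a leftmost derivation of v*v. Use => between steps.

E => C   [E ::= C]
C => C*Y   [C ::= C * Y]
C*Y => Y*Y   [C ::= Y]
Y*Y => v*Y   [Y ::= v]
v*Y => v*v   [Y ::= v]

E => C => C*Y => Y*Y => v*Y => v*v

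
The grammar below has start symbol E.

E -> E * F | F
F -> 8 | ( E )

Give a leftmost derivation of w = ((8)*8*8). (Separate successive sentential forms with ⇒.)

E⇒F⇒(E)⇒(E*F)⇒(E*F*F)⇒(F*F*F)⇒((E)*F*F)⇒((F)*F*F)⇒((8)*F*F)⇒((8)*8*F)⇒((8)*8*8)

E ⇒ F   [E -> F]
F ⇒ (E)   [F -> ( E )]
(E) ⇒ (E*F)   [E -> E * F]
(E*F) ⇒ (E*F*F)   [E -> E * F]
(E*F*F) ⇒ (F*F*F)   [E -> F]
(F*F*F) ⇒ ((E)*F*F)   [F -> ( E )]
((E)*F*F) ⇒ ((F)*F*F)   [E -> F]
((F)*F*F) ⇒ ((8)*F*F)   [F -> 8]
((8)*F*F) ⇒ ((8)*8*F)   [F -> 8]
((8)*8*F) ⇒ ((8)*8*8)   [F -> 8]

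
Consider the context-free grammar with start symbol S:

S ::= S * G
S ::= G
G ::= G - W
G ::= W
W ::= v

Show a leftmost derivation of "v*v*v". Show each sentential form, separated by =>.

S => S*G => S*G*G => G*G*G => W*G*G => v*G*G => v*W*G => v*v*G => v*v*W => v*v*v

S => S*G   [S ::= S * G]
S*G => S*G*G   [S ::= S * G]
S*G*G => G*G*G   [S ::= G]
G*G*G => W*G*G   [G ::= W]
W*G*G => v*G*G   [W ::= v]
v*G*G => v*W*G   [G ::= W]
v*W*G => v*v*G   [W ::= v]
v*v*G => v*v*W   [G ::= W]
v*v*W => v*v*v   [W ::= v]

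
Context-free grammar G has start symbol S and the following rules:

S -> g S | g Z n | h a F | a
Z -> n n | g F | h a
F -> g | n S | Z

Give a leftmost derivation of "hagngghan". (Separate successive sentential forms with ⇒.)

S ⇒ haF   [S -> h a F]
haF ⇒ haZ   [F -> Z]
haZ ⇒ hagF   [Z -> g F]
hagF ⇒ hagnS   [F -> n S]
hagnS ⇒ hagngZn   [S -> g Z n]
hagngZn ⇒ hagnggFn   [Z -> g F]
hagnggFn ⇒ hagnggZn   [F -> Z]
hagnggZn ⇒ hagngghan   [Z -> h a]

S ⇒ haF ⇒ haZ ⇒ hagF ⇒ hagnS ⇒ hagngZn ⇒ hagnggFn ⇒ hagnggZn ⇒ hagngghan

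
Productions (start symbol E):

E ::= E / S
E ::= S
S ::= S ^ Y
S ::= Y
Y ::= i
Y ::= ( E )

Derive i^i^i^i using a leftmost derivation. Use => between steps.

E => S => S^Y => S^Y^Y => S^Y^Y^Y => Y^Y^Y^Y => i^Y^Y^Y => i^i^Y^Y => i^i^i^Y => i^i^i^i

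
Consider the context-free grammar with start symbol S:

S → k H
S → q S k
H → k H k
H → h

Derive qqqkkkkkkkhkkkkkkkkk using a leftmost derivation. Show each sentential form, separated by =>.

S=>qSk=>qqSkk=>qqqSkkk=>qqqkHkkk=>qqqkkHkkkk=>qqqkkkHkkkkk=>qqqkkkkHkkkkkk=>qqqkkkkkHkkkkkkk=>qqqkkkkkkHkkkkkkkk=>qqqkkkkkkkHkkkkkkkkk=>qqqkkkkkkkhkkkkkkkkk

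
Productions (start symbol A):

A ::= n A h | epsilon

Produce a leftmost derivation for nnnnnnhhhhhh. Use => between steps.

A => nAh => nnAhh => nnnAhhh => nnnnAhhhh => nnnnnAhhhhh => nnnnnnAhhhhhh => nnnnnnhhhhhh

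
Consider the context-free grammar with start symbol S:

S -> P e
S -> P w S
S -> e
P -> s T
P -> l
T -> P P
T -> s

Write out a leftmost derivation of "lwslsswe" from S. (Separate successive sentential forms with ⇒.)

S⇒PwS⇒lwS⇒lwPwS⇒lwsTwS⇒lwsPPwS⇒lwslPwS⇒lwslsTwS⇒lwslsswS⇒lwslsswe

S ⇒ PwS   [S -> P w S]
PwS ⇒ lwS   [P -> l]
lwS ⇒ lwPwS   [S -> P w S]
lwPwS ⇒ lwsTwS   [P -> s T]
lwsTwS ⇒ lwsPPwS   [T -> P P]
lwsPPwS ⇒ lwslPwS   [P -> l]
lwslPwS ⇒ lwslsTwS   [P -> s T]
lwslsTwS ⇒ lwslsswS   [T -> s]
lwslsswS ⇒ lwslsswe   [S -> e]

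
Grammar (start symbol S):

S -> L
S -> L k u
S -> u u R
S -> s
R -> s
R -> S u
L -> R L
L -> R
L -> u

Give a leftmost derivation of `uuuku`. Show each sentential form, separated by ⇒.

S ⇒ Lku ⇒ RLku ⇒ SuLku ⇒ LuLku ⇒ uuLku ⇒ uuuku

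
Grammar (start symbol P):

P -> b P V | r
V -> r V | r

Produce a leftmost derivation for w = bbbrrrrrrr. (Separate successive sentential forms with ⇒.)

P ⇒ bPV ⇒ bbPVV ⇒ bbbPVVV ⇒ bbbrVVV ⇒ bbbrrVVV ⇒ bbbrrrVVV ⇒ bbbrrrrVV ⇒ bbbrrrrrVV ⇒ bbbrrrrrrV ⇒ bbbrrrrrrr

P ⇒ bPV   [P -> b P V]
bPV ⇒ bbPVV   [P -> b P V]
bbPVV ⇒ bbbPVVV   [P -> b P V]
bbbPVVV ⇒ bbbrVVV   [P -> r]
bbbrVVV ⇒ bbbrrVVV   [V -> r V]
bbbrrVVV ⇒ bbbrrrVVV   [V -> r V]
bbbrrrVVV ⇒ bbbrrrrVV   [V -> r]
bbbrrrrVV ⇒ bbbrrrrrVV   [V -> r V]
bbbrrrrrVV ⇒ bbbrrrrrrV   [V -> r]
bbbrrrrrrV ⇒ bbbrrrrrrr   [V -> r]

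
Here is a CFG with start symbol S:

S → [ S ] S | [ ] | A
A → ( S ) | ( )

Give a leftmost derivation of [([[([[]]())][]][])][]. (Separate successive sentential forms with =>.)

S => [S]S   [S → [ S ] S]
[S]S => [A]S   [S → A]
[A]S => [(S)]S   [A → ( S )]
[(S)]S => [([S]S)]S   [S → [ S ] S]
[([S]S)]S => [([[S]S]S)]S   [S → [ S ] S]
[([[S]S]S)]S => [([[A]S]S)]S   [S → A]
[([[A]S]S)]S => [([[(S)]S]S)]S   [A → ( S )]
[([[(S)]S]S)]S => [([[([S]S)]S]S)]S   [S → [ S ] S]
[([[([S]S)]S]S)]S => [([[([[]]S)]S]S)]S   [S → [ ]]
[([[([[]]S)]S]S)]S => [([[([[]]A)]S]S)]S   [S → A]
[([[([[]]A)]S]S)]S => [([[([[]]())]S]S)]S   [A → ( )]
[([[([[]]())]S]S)]S => [([[([[]]())][]]S)]S   [S → [ ]]
[([[([[]]())][]]S)]S => [([[([[]]())][]][])]S   [S → [ ]]
[([[([[]]())][]][])]S => [([[([[]]())][]][])][]   [S → [ ]]

S => [S]S => [A]S => [(S)]S => [([S]S)]S => [([[S]S]S)]S => [([[A]S]S)]S => [([[(S)]S]S)]S => [([[([S]S)]S]S)]S => [([[([[]]S)]S]S)]S => [([[([[]]A)]S]S)]S => [([[([[]]())]S]S)]S => [([[([[]]())][]]S)]S => [([[([[]]())][]][])]S => [([[([[]]())][]][])][]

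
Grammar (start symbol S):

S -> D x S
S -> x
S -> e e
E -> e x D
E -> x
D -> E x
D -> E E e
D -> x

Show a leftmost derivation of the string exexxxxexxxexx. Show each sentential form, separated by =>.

S => DxS   [S -> D x S]
DxS => EEexS   [D -> E E e]
EEexS => exDEexS   [E -> e x D]
exDEexS => exExEexS   [D -> E x]
exExEexS => exexDxEexS   [E -> e x D]
exexDxEexS => exexExxEexS   [D -> E x]
exexExxEexS => exexxxxEexS   [E -> x]
exexxxxEexS => exexxxxexDexS   [E -> e x D]
exexxxxexDexS => exexxxxexExexS   [D -> E x]
exexxxxexExexS => exexxxxexxxexS   [E -> x]
exexxxxexxxexS => exexxxxexxxexx   [S -> x]

S => DxS => EEexS => exDEexS => exExEexS => exexDxEexS => exexExxEexS => exexxxxEexS => exexxxxexDexS => exexxxxexExexS => exexxxxexxxexS => exexxxxexxxexx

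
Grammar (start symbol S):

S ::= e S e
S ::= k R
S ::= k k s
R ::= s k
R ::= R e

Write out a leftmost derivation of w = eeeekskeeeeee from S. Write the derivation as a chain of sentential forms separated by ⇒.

S ⇒ eSe ⇒ eeSee ⇒ eeeSeee ⇒ eeeeSeeee ⇒ eeeekReeee ⇒ eeeekReeeee ⇒ eeeekReeeeee ⇒ eeeekskeeeeee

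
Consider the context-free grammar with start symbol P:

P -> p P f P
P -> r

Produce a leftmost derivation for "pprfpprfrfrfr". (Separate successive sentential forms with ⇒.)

P ⇒ pPfP   [P -> p P f P]
pPfP ⇒ ppPfPfP   [P -> p P f P]
ppPfPfP ⇒ pprfPfP   [P -> r]
pprfPfP ⇒ pprfpPfPfP   [P -> p P f P]
pprfpPfPfP ⇒ pprfppPfPfPfP   [P -> p P f P]
pprfppPfPfPfP ⇒ pprfpprfPfPfP   [P -> r]
pprfpprfPfPfP ⇒ pprfpprfrfPfP   [P -> r]
pprfpprfrfPfP ⇒ pprfpprfrfrfP   [P -> r]
pprfpprfrfrfP ⇒ pprfpprfrfrfr   [P -> r]

P⇒pPfP⇒ppPfPfP⇒pprfPfP⇒pprfpPfPfP⇒pprfppPfPfPfP⇒pprfpprfPfPfP⇒pprfpprfrfPfP⇒pprfpprfrfrfP⇒pprfpprfrfrfr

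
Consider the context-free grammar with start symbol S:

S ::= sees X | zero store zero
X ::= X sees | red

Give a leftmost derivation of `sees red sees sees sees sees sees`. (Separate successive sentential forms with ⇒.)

S ⇒ sees X ⇒ sees X sees ⇒ sees X sees sees ⇒ sees X sees sees sees ⇒ sees X sees sees sees sees ⇒ sees X sees sees sees sees sees ⇒ sees red sees sees sees sees sees

S ⇒ sees X   [S ::= sees X]
sees X ⇒ sees X sees   [X ::= X sees]
sees X sees ⇒ sees X sees sees   [X ::= X sees]
sees X sees sees ⇒ sees X sees sees sees   [X ::= X sees]
sees X sees sees sees ⇒ sees X sees sees sees sees   [X ::= X sees]
sees X sees sees sees sees ⇒ sees X sees sees sees sees sees   [X ::= X sees]
sees X sees sees sees sees sees ⇒ sees red sees sees sees sees sees   [X ::= red]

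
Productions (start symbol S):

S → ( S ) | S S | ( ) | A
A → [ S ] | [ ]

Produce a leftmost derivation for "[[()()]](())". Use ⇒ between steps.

S ⇒ SS   [S → S S]
SS ⇒ AS   [S → A]
AS ⇒ [S]S   [A → [ S ]]
[S]S ⇒ [A]S   [S → A]
[A]S ⇒ [[S]]S   [A → [ S ]]
[[S]]S ⇒ [[SS]]S   [S → S S]
[[SS]]S ⇒ [[()S]]S   [S → ( )]
[[()S]]S ⇒ [[()()]]S   [S → ( )]
[[()()]]S ⇒ [[()()]](S)   [S → ( S )]
[[()()]](S) ⇒ [[()()]](())   [S → ( )]

S ⇒ SS ⇒ AS ⇒ [S]S ⇒ [A]S ⇒ [[S]]S ⇒ [[SS]]S ⇒ [[()S]]S ⇒ [[()()]]S ⇒ [[()()]](S) ⇒ [[()()]](())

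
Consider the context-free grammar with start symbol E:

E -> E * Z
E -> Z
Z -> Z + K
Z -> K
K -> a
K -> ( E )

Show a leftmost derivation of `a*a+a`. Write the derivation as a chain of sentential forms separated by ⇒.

E ⇒ E*Z   [E -> E * Z]
E*Z ⇒ Z*Z   [E -> Z]
Z*Z ⇒ K*Z   [Z -> K]
K*Z ⇒ a*Z   [K -> a]
a*Z ⇒ a*Z+K   [Z -> Z + K]
a*Z+K ⇒ a*K+K   [Z -> K]
a*K+K ⇒ a*a+K   [K -> a]
a*a+K ⇒ a*a+a   [K -> a]

E ⇒ E*Z ⇒ Z*Z ⇒ K*Z ⇒ a*Z ⇒ a*Z+K ⇒ a*K+K ⇒ a*a+K ⇒ a*a+a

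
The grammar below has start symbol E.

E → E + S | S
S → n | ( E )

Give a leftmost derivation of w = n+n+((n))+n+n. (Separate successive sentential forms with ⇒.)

E ⇒ E+S ⇒ E+S+S ⇒ E+S+S+S ⇒ E+S+S+S+S ⇒ S+S+S+S+S ⇒ n+S+S+S+S ⇒ n+n+S+S+S ⇒ n+n+(E)+S+S ⇒ n+n+(S)+S+S ⇒ n+n+((E))+S+S ⇒ n+n+((S))+S+S ⇒ n+n+((n))+S+S ⇒ n+n+((n))+n+S ⇒ n+n+((n))+n+n

E ⇒ E+S   [E → E + S]
E+S ⇒ E+S+S   [E → E + S]
E+S+S ⇒ E+S+S+S   [E → E + S]
E+S+S+S ⇒ E+S+S+S+S   [E → E + S]
E+S+S+S+S ⇒ S+S+S+S+S   [E → S]
S+S+S+S+S ⇒ n+S+S+S+S   [S → n]
n+S+S+S+S ⇒ n+n+S+S+S   [S → n]
n+n+S+S+S ⇒ n+n+(E)+S+S   [S → ( E )]
n+n+(E)+S+S ⇒ n+n+(S)+S+S   [E → S]
n+n+(S)+S+S ⇒ n+n+((E))+S+S   [S → ( E )]
n+n+((E))+S+S ⇒ n+n+((S))+S+S   [E → S]
n+n+((S))+S+S ⇒ n+n+((n))+S+S   [S → n]
n+n+((n))+S+S ⇒ n+n+((n))+n+S   [S → n]
n+n+((n))+n+S ⇒ n+n+((n))+n+n   [S → n]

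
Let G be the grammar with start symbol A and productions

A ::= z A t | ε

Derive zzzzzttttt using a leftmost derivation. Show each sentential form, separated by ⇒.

A⇒zAt⇒zzAtt⇒zzzAttt⇒zzzzAtttt⇒zzzzzAttttt⇒zzzzzttttt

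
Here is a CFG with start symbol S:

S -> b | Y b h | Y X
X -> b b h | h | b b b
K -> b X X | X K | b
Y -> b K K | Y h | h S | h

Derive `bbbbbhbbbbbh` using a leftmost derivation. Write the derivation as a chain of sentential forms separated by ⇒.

S ⇒ Ybh   [S -> Y b h]
Ybh ⇒ bKKbh   [Y -> b K K]
bKKbh ⇒ bbXXKbh   [K -> b X X]
bbXXKbh ⇒ bbbbbXKbh   [X -> b b b]
bbbbbXKbh ⇒ bbbbbhKbh   [X -> h]
bbbbbhKbh ⇒ bbbbbhXKbh   [K -> X K]
bbbbbhXKbh ⇒ bbbbbhbbbKbh   [X -> b b b]
bbbbbhbbbKbh ⇒ bbbbbhbbbbbh   [K -> b]

S ⇒ Ybh ⇒ bKKbh ⇒ bbXXKbh ⇒ bbbbbXKbh ⇒ bbbbbhKbh ⇒ bbbbbhXKbh ⇒ bbbbbhbbbKbh ⇒ bbbbbhbbbbbh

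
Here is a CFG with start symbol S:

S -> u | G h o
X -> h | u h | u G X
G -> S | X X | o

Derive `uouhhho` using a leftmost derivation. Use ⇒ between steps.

S ⇒ Gho ⇒ XXho ⇒ uGXXho ⇒ uoXXho ⇒ uouhXho ⇒ uouhhho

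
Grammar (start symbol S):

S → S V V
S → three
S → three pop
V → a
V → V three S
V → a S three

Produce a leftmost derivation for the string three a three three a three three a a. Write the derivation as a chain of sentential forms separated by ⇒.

S ⇒ S V V ⇒ S V V V V ⇒ three V V V V ⇒ three a S three V V V ⇒ three a three three V V V ⇒ three a three three V three S V V ⇒ three a three three a three S V V ⇒ three a three three a three three V V ⇒ three a three three a three three a V ⇒ three a three three a three three a a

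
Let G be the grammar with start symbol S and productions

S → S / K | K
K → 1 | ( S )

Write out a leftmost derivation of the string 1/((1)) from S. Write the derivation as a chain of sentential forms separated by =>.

S => S/K => K/K => 1/K => 1/(S) => 1/(K) => 1/((S)) => 1/((K)) => 1/((1))

S => S/K   [S → S / K]
S/K => K/K   [S → K]
K/K => 1/K   [K → 1]
1/K => 1/(S)   [K → ( S )]
1/(S) => 1/(K)   [S → K]
1/(K) => 1/((S))   [K → ( S )]
1/((S)) => 1/((K))   [S → K]
1/((K)) => 1/((1))   [K → 1]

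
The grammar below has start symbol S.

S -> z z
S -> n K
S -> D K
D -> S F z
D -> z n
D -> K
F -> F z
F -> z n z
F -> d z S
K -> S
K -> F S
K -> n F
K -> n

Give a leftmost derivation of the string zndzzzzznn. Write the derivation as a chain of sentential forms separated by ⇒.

S ⇒ DK   [S -> D K]
DK ⇒ znK   [D -> z n]
znK ⇒ znFS   [K -> F S]
znFS ⇒ znFzS   [F -> F z]
znFzS ⇒ zndzSzS   [F -> d z S]
zndzSzS ⇒ zndzzzzS   [S -> z z]
zndzzzzS ⇒ zndzzzzDK   [S -> D K]
zndzzzzDK ⇒ zndzzzzznK   [D -> z n]
zndzzzzznK ⇒ zndzzzzznn   [K -> n]

S ⇒ DK ⇒ znK ⇒ znFS ⇒ znFzS ⇒ zndzSzS ⇒ zndzzzzS ⇒ zndzzzzDK ⇒ zndzzzzznK ⇒ zndzzzzznn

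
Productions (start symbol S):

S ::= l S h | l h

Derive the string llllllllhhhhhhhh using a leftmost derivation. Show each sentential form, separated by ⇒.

S ⇒ lSh ⇒ llShh ⇒ lllShhh ⇒ llllShhhh ⇒ lllllShhhhh ⇒ llllllShhhhhh ⇒ lllllllShhhhhhh ⇒ llllllllhhhhhhhh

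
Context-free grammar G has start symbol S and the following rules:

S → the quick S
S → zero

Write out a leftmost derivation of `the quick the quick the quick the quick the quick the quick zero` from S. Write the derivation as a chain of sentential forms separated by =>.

S => the quick S => the quick the quick S => the quick the quick the quick S => the quick the quick the quick the quick S => the quick the quick the quick the quick the quick S => the quick the quick the quick the quick the quick the quick S => the quick the quick the quick the quick the quick the quick zero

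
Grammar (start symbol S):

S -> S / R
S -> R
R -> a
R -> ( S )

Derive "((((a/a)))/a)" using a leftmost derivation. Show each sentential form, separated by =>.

S => R   [S -> R]
R => (S)   [R -> ( S )]
(S) => (S/R)   [S -> S / R]
(S/R) => (R/R)   [S -> R]
(R/R) => ((S)/R)   [R -> ( S )]
((S)/R) => ((R)/R)   [S -> R]
((R)/R) => (((S))/R)   [R -> ( S )]
(((S))/R) => (((R))/R)   [S -> R]
(((R))/R) => ((((S)))/R)   [R -> ( S )]
((((S)))/R) => ((((S/R)))/R)   [S -> S / R]
((((S/R)))/R) => ((((R/R)))/R)   [S -> R]
((((R/R)))/R) => ((((a/R)))/R)   [R -> a]
((((a/R)))/R) => ((((a/a)))/R)   [R -> a]
((((a/a)))/R) => ((((a/a)))/a)   [R -> a]

S => R => (S) => (S/R) => (R/R) => ((S)/R) => ((R)/R) => (((S))/R) => (((R))/R) => ((((S)))/R) => ((((S/R)))/R) => ((((R/R)))/R) => ((((a/R)))/R) => ((((a/a)))/R) => ((((a/a)))/a)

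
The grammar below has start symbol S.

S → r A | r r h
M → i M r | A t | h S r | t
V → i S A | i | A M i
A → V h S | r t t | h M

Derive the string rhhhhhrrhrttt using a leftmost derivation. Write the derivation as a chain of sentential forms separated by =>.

S => rA => rhM => rhAt => rhhMt => rhhAtt => rhhhMtt => rhhhAttt => rhhhhMttt => rhhhhhSrttt => rhhhhhrrhrttt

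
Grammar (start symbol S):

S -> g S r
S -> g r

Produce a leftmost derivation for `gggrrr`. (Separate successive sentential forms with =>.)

S=>gSr=>ggSrr=>gggrrr

S => gSr   [S -> g S r]
gSr => ggSrr   [S -> g S r]
ggSrr => gggrrr   [S -> g r]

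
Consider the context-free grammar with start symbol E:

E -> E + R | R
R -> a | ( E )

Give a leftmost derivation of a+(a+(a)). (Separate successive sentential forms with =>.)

E => E+R   [E -> E + R]
E+R => R+R   [E -> R]
R+R => a+R   [R -> a]
a+R => a+(E)   [R -> ( E )]
a+(E) => a+(E+R)   [E -> E + R]
a+(E+R) => a+(R+R)   [E -> R]
a+(R+R) => a+(a+R)   [R -> a]
a+(a+R) => a+(a+(E))   [R -> ( E )]
a+(a+(E)) => a+(a+(R))   [E -> R]
a+(a+(R)) => a+(a+(a))   [R -> a]

E => E+R => R+R => a+R => a+(E) => a+(E+R) => a+(R+R) => a+(a+R) => a+(a+(E)) => a+(a+(R)) => a+(a+(a))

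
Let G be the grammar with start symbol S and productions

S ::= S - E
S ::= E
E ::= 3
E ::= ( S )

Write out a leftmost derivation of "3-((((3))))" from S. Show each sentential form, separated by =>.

S => S-E   [S ::= S - E]
S-E => E-E   [S ::= E]
E-E => 3-E   [E ::= 3]
3-E => 3-(S)   [E ::= ( S )]
3-(S) => 3-(E)   [S ::= E]
3-(E) => 3-((S))   [E ::= ( S )]
3-((S)) => 3-((E))   [S ::= E]
3-((E)) => 3-(((S)))   [E ::= ( S )]
3-(((S))) => 3-(((E)))   [S ::= E]
3-(((E))) => 3-((((S))))   [E ::= ( S )]
3-((((S)))) => 3-((((E))))   [S ::= E]
3-((((E)))) => 3-((((3))))   [E ::= 3]

S => S-E => E-E => 3-E => 3-(S) => 3-(E) => 3-((S)) => 3-((E)) => 3-(((S))) => 3-(((E))) => 3-((((S)))) => 3-((((E)))) => 3-((((3))))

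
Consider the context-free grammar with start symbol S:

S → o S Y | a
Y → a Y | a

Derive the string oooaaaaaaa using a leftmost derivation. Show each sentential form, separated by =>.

S=>oSY=>ooSYY=>oooSYYY=>oooaYYY=>oooaaYYY=>oooaaaYYY=>oooaaaaYY=>oooaaaaaYY=>oooaaaaaaY=>oooaaaaaaa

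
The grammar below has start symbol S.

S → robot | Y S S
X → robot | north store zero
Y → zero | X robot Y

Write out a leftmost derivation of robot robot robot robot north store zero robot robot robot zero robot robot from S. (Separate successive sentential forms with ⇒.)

S ⇒ Y S S ⇒ X robot Y S S ⇒ robot robot Y S S ⇒ robot robot X robot Y S S ⇒ robot robot robot robot Y S S ⇒ robot robot robot robot X robot Y S S ⇒ robot robot robot robot north store zero robot Y S S ⇒ robot robot robot robot north store zero robot X robot Y S S ⇒ robot robot robot robot north store zero robot robot robot Y S S ⇒ robot robot robot robot north store zero robot robot robot zero S S ⇒ robot robot robot robot north store zero robot robot robot zero robot S ⇒ robot robot robot robot north store zero robot robot robot zero robot robot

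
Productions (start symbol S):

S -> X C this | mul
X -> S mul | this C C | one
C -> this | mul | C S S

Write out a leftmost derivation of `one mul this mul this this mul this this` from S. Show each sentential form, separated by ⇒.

S ⇒ X C this ⇒ S mul C this ⇒ X C this mul C this ⇒ S mul C this mul C this ⇒ X C this mul C this mul C this ⇒ one C this mul C this mul C this ⇒ one mul this mul C this mul C this ⇒ one mul this mul this this mul C this ⇒ one mul this mul this this mul this this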